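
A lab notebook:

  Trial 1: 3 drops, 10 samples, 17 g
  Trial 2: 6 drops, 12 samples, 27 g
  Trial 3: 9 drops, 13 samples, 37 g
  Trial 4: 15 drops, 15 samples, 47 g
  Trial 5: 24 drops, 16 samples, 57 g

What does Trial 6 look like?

Drops: each term is the sum of the two before it, so 3, 6, 9, 15, 24 → 39.
Samples — alternating steps +2, +1, +2, +1, …: 10, 12, 13, 15, 16 → 18.
G: +10 each step, so 17, 27, 37, 47, 57 → 67.
So the next record is 39 drops, 18 samples, 67 g.

39 drops, 18 samples, 67 g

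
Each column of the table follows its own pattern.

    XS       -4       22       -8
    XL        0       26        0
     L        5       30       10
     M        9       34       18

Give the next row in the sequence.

Size: runs backward through clothing sizes XS→XL; XS, XL, L, M → S.
Second component: alternating steps +4, +5, +4, +5, …; -4, 0, 5, 9 → 14.
For the third component, +4 each step: 22, 26, 30, 34 → 38.
Fourth component — always 2 × the second component: -8, 0, 10, 18 → 28.
So the next row is S  14  38  28.

S  14  38  28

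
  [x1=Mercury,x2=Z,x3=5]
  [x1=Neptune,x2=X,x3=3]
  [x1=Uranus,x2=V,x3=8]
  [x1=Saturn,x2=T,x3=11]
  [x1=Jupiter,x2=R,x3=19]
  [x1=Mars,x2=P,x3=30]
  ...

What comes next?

[x1=Earth,x2=N,x3=49]

For the x1, runs backward through the planets Mercury→Neptune: Mercury, Neptune, Uranus, Saturn, Jupiter, Mars → Earth.
X2 — letters move back 2 places in the alphabet: Z, X, V, T, R, P → N.
X3: 5, 3, 8, 11, 19, 30 → 49 (each term is the sum of the two before it).
Combining the parts gives [x1=Earth,x2=N,x3=49].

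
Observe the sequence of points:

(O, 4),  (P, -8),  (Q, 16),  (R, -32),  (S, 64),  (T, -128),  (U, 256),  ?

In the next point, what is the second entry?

-512

Letter: letters move forward 1 place in the alphabet; O, P, Q, R, S, T, U → V.
For the second entry, ×(-2) each step: 4, -8, 16, -32, 64, -128, 256 → -512.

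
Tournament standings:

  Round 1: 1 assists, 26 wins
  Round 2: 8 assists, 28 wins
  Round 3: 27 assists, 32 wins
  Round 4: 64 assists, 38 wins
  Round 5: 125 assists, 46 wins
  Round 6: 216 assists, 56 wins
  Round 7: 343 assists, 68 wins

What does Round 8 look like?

512 assists, 82 wins

Assists goes 1, 8, 27, 64, 125, 216, 343 → 512 (perfect cubes: 1³, 2³, 3³, …).
Wins: differences are 2, 4, 6, … (increasing by 2 each time), so 26, 28, 32, 38, 46, 56, 68 → 82.
So the next line is 512 assists, 82 wins.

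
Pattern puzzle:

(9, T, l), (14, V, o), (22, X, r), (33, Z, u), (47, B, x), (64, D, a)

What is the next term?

(84, F, d)

First part — differences are 5, 8, 11, … (increasing by 3 each time): 9, 14, 22, 33, 47, 64 → 84.
First letter: letters move forward 2 places in the alphabet, wrapping Z→A; T, V, X, Z, B, D → F.
For the second letter, letters move forward 3 places in the alphabet, wrapping Z→A: l, o, r, u, x, a → d.
Combining the parts gives (84, F, d).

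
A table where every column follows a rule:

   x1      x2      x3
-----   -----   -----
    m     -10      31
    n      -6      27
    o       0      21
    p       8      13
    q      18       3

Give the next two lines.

r  30  -9; s  44  -23

Column x1: letters move forward 1 place in the alphabet, so m, n, o, p, q → r → s.
Column x2: -10, -6, 0, 8, 18 → 30 → 44 (differences are 4, 6, 8, … (increasing by 2 each time)).
Column x3: together with the column x2 always sums to 21, so 31, 27, 21, 13, 3 → -9 → -23.
So the next two lines are r  30  -9 and s  44  -23.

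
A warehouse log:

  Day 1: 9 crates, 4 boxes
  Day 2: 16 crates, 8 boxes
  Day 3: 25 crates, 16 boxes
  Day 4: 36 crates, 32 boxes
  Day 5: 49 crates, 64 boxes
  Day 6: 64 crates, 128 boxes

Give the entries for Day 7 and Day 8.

For the crates, perfect squares: 3², 4², 5², …: 9, 16, 25, 36, 49, 64 → 81 → 100.
Boxes: ×2 each step; 4, 8, 16, 32, 64, 128 → 256 → 512.
So the next two rows are 81 crates, 256 boxes and 100 crates, 512 boxes.

81 crates, 256 boxes; 100 crates, 512 boxes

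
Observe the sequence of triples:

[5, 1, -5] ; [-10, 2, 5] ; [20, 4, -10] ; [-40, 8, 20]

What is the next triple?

[80, 16, -40]

First coordinate: 5, -10, 20, -40 → 80 (×(-2) each step).
For the second coordinate, ×2 each step: 1, 2, 4, 8 → 16.
Third coordinate: -5, 5, -10, 20 → -40 (always the previous value of the first coordinate).
Combining the parts gives [80, 16, -40].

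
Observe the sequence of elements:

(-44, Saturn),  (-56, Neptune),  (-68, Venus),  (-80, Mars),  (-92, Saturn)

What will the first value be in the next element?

-104

First value: −12 each step; -44, -56, -68, -80, -92 → -104.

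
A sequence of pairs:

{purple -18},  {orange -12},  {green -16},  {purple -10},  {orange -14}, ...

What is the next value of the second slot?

-8

Second slot — alternating steps +6, −4, +6, −4, …: -18, -12, -16, -10, -14 → -8.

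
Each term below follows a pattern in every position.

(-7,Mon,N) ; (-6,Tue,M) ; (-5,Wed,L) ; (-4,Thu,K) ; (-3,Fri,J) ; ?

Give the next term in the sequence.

(-2,Sat,I)

First value: +1 each step, so -7, -6, -5, -4, -3 → -2.
Day: runs through the weekdays Mon→Sun; Mon, Tue, Wed, Thu, Fri → Sat.
Letter: letters move back 1 place in the alphabet, so N, M, L, K, J → I.
So the next term is (-2,Sat,I).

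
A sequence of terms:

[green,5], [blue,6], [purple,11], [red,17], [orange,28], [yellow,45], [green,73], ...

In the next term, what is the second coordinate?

118

Second coordinate: 5, 6, 11, 17, 28, 45, 73 → 118 (each term is the sum of the two before it).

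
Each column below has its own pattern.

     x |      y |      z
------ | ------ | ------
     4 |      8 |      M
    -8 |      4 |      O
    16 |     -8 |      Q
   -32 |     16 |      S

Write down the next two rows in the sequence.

64  -32  U; -128  64  W

Column x goes 4, -8, 16, -32 → 64 → -128 (×(-2) each step).
Column y: always the previous value of the column x, so 8, 4, -8, 16 → -32 → 64.
Column z: M, O, Q, S → U → W (letters move forward 2 places in the alphabet).
Putting the parts together: 64  -32  U and then -128  64  W.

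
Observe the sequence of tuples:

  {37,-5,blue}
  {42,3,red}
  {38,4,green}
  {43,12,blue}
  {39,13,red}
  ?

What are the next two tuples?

First component: alternating steps +5, −4, +5, −4, …; 37, 42, 38, 43, 39 → 44 → 40.
Second component: alternating steps +8, +1, +8, +1, …; -5, 3, 4, 12, 13 → 21 → 22.
Colour: repeats blue → red → green, so blue, red, green, blue, red → green → blue.
So the next two tuples are {44,21,green} and {40,22,blue}.

{44,21,green}, {40,22,blue}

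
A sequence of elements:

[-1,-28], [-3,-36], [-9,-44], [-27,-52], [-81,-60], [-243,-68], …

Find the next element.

[-729,-76]

First entry — ×3 each step: -1, -3, -9, -27, -81, -243 → -729.
Second entry goes -28, -36, -44, -52, -60, -68 → -76 (−8 each step).
Putting it together: [-729,-76].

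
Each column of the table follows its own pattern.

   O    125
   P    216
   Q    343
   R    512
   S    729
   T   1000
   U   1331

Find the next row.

V  1728

Letter: O, P, Q, R, S, T, U → V (letters move forward 1 place in the alphabet).
For the second component, perfect cubes: 5³, 6³, 7³, …: 125, 216, 343, 512, 729, 1000, 1331 → 1728.
Combining the parts gives V  1728.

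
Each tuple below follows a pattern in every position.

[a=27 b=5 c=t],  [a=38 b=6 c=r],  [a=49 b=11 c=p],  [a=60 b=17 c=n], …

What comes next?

[a=71 b=28 c=l]

A: +11 each step; 27, 38, 49, 60 → 71.
B: each term is the sum of the two before it, so 5, 6, 11, 17 → 28.
C: letters move back 2 places in the alphabet, so t, r, p, n → l.
Putting it together: [a=71 b=28 c=l].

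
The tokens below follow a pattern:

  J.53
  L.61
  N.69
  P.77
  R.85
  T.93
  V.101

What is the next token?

X.109

Letter: J, L, N, P, R, T, V → X (letters move forward 2 places in the alphabet).
Second component: +8 each step, so 53, 61, 69, 77, 85, 93, 101 → 109.
Combining the parts gives X.109.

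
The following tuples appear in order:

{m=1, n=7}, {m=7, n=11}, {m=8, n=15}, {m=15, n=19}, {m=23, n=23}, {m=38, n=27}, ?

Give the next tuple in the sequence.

{m=61, n=31}

M: each term is the sum of the two before it; 1, 7, 8, 15, 23, 38 → 61.
N: +4 each step, so 7, 11, 15, 19, 23, 27 → 31.
Combining the parts gives {m=61, n=31}.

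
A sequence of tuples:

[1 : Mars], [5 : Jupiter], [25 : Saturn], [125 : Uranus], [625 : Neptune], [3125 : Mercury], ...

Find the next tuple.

[15625 : Venus]

First coordinate goes 1, 5, 25, 125, 625, 3125 → 15625 (×5 each step).
For the planet, runs through the planets Mercury→Neptune: Mars, Jupiter, Saturn, Uranus, Neptune, Mercury → Venus.
So the next tuple is [15625 : Venus].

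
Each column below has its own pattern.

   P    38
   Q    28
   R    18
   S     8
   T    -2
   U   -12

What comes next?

Letter goes P, Q, R, S, T, U → V (letters move forward 1 place in the alphabet).
Second component: −10 each step, so 38, 28, 18, 8, -2, -12 → -22.
Combining the parts gives V  -22.

V  -22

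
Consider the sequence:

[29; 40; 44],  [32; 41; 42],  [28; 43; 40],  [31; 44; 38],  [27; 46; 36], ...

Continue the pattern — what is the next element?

[30; 47; 34]

First part — alternating steps +3, −4, +3, −4, …: 29, 32, 28, 31, 27 → 30.
Second part: alternating steps +1, +2, +1, +2, …; 40, 41, 43, 44, 46 → 47.
Third part: −2 each step, so 44, 42, 40, 38, 36 → 34.
Combining the parts gives [30; 47; 34].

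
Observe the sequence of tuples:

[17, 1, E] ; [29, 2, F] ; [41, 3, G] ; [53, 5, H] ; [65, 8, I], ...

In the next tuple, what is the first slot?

First slot: +12 each step; 17, 29, 41, 53, 65 → 77.
Second slot goes 1, 2, 3, 5, 8 → 13 (each term is the sum of the two before it).
Letter: letters move forward 1 place in the alphabet, so E, F, G, H, I → J.

77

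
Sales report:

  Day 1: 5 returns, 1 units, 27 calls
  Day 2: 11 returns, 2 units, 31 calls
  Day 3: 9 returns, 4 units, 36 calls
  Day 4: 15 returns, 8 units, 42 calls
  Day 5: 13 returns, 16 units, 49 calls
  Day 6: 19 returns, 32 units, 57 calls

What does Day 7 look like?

For the returns, alternating steps +6, −2, +6, −2, …: 5, 11, 9, 15, 13, 19 → 17.
Units goes 1, 2, 4, 8, 16, 32 → 64 (×2 each step).
Calls goes 27, 31, 36, 42, 49, 57 → 66 (differences are 4, 5, 6, … (increasing by 1 each time)).
Combining the parts gives 17 returns, 64 units, 66 calls.

17 returns, 64 units, 66 calls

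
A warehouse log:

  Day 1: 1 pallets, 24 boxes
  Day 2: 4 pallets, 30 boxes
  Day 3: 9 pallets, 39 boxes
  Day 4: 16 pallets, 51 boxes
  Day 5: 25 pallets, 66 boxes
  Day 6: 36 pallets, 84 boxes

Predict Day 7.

49 pallets, 105 boxes

Pallets: perfect squares: 1², 2², 3², …; 1, 4, 9, 16, 25, 36 → 49.
Boxes — differences are 6, 9, 12, … (increasing by 3 each time): 24, 30, 39, 51, 66, 84 → 105.
Combining the parts gives 49 pallets, 105 boxes.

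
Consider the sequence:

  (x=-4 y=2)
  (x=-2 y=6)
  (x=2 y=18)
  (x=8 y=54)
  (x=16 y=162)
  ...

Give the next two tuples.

X: -4, -2, 2, 8, 16 → 26 → 38 (differences are 2, 4, 6, … (increasing by 2 each time)).
Y: 2, 6, 18, 54, 162 → 486 → 1458 (×3 each step).
Putting the parts together: (x=26 y=486) and then (x=38 y=1458).

(x=26 y=486), (x=38 y=1458)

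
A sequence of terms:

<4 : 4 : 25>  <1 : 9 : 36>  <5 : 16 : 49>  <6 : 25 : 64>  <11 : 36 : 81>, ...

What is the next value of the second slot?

49

Second slot: perfect squares: 2², 3², 4², …, so 4, 9, 16, 25, 36 → 49.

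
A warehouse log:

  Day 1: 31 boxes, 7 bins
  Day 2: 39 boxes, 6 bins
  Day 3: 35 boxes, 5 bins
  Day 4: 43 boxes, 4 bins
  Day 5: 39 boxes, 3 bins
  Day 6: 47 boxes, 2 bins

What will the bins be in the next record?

1

Boxes: alternating steps +8, −4, +8, −4, …; 31, 39, 35, 43, 39, 47 → 43.
Bins: −1 each step, so 7, 6, 5, 4, 3, 2 → 1.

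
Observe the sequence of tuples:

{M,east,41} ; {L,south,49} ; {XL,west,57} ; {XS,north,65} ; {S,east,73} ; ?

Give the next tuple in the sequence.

{M,south,81}

For the size, runs through clothing sizes XS→XL: M, L, XL, XS, S → M.
Direction: east, south, west, north, east → south (repeats east → south → west → north).
For the third component, +8 each step: 41, 49, 57, 65, 73 → 81.
Putting it together: {M,south,81}.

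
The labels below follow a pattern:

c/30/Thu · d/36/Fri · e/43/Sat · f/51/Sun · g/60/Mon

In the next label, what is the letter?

Letter: letters move forward 1 place in the alphabet, so c, d, e, f, g → h.

h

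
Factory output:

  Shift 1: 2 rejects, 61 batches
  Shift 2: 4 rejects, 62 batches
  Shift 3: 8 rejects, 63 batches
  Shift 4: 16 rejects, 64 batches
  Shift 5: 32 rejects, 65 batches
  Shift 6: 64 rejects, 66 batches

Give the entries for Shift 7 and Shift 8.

Rejects: ×2 each step, so 2, 4, 8, 16, 32, 64 → 128 → 256.
Batches: +1 each step, so 61, 62, 63, 64, 65, 66 → 67 → 68.
So the next two lines are 128 rejects, 67 batches and 256 rejects, 68 batches.

128 rejects, 67 batches; 256 rejects, 68 batches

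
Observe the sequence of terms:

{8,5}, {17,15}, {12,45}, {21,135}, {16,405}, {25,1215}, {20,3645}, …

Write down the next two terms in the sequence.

First entry — alternating steps +9, −5, +9, −5, …: 8, 17, 12, 21, 16, 25, 20 → 29 → 24.
Second entry: ×3 each step; 5, 15, 45, 135, 405, 1215, 3645 → 10935 → 32805.
Putting the parts together: {29,10935} and then {24,32805}.

{29,10935}, {24,32805}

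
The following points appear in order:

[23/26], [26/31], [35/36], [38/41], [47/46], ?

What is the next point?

First coordinate goes 23, 26, 35, 38, 47 → 50 (alternating steps +3, +9, +3, +9, …).
Second coordinate — +5 each step: 26, 31, 36, 41, 46 → 51.
So the next point is [50/51].

[50/51]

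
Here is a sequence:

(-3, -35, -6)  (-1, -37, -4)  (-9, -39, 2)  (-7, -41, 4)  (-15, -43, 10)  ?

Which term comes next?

(-13, -45, 12)

First value: -3, -1, -9, -7, -15 → -13 (alternating steps +2, −8, +2, −8, …).
Second value goes -35, -37, -39, -41, -43 → -45 (−2 each step).
Third value — alternating steps +2, +6, +2, +6, …: -6, -4, 2, 4, 10 → 12.
Combining the parts gives (-13, -45, 12).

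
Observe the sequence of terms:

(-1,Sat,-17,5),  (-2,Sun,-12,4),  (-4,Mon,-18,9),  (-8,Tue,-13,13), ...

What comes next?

First component: -1, -2, -4, -8 → -16 (×2 each step).
Day — runs through the weekdays Mon→Sun: Sat, Sun, Mon, Tue → Wed.
Third component: alternating steps +5, −6, +5, −6, …, so -17, -12, -18, -13 → -19.
Fourth component goes 5, 4, 9, 13 → 22 (each term is the sum of the two before it).
Putting it together: (-16,Wed,-19,22).

(-16,Wed,-19,22)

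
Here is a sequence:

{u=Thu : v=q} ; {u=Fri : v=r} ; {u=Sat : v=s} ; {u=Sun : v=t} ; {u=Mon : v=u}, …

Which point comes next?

{u=Tue : v=v}

U — runs through the weekdays Mon→Sun: Thu, Fri, Sat, Sun, Mon → Tue.
V — letters move forward 1 place in the alphabet: q, r, s, t, u → v.
Combining the parts gives {u=Tue : v=v}.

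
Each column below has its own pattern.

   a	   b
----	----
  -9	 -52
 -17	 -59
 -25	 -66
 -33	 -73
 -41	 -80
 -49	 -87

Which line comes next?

-57  -94

Column a — −8 each step: -9, -17, -25, -33, -41, -49 → -57.
Column b: −7 each step, so -52, -59, -66, -73, -80, -87 → -94.
Putting it together: -57  -94.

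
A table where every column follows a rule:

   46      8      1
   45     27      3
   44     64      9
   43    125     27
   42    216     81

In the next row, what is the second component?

First component goes 46, 45, 44, 43, 42 → 41 (−1 each step).
Second component goes 8, 27, 64, 125, 216 → 343 (perfect cubes: 2³, 3³, 4³, …).
Third component: ×3 each step, so 1, 3, 9, 27, 81 → 243.

343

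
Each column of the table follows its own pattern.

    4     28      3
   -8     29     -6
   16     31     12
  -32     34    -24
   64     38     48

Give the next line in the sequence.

First component — ×(-2) each step: 4, -8, 16, -32, 64 → -128.
For the second component, differences are 1, 2, 3, … (increasing by 1 each time): 28, 29, 31, 34, 38 → 43.
Third component — ×(-2) each step: 3, -6, 12, -24, 48 → -96.
Combining the parts gives -128  43  -96.

-128  43  -96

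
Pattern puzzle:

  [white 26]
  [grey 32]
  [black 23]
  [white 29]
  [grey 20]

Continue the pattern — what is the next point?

Shade: white, grey, black, white, grey → black (repeats white → grey → black).
Second value: alternating steps +6, −9, +6, −9, …; 26, 32, 23, 29, 20 → 26.
Combining the parts gives [black 26].

[black 26]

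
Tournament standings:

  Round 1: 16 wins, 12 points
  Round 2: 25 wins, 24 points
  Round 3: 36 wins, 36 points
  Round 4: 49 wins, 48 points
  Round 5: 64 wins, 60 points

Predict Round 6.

Wins — perfect squares: 4², 5², 6², …: 16, 25, 36, 49, 64 → 81.
Points: +12 each step, so 12, 24, 36, 48, 60 → 72.
Putting it together: 81 wins, 72 points.

81 wins, 72 points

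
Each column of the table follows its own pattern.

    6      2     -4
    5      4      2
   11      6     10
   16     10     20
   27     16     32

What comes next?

First component — each term is the sum of the two before it: 6, 5, 11, 16, 27 → 43.
Second component: each term is the sum of the two before it; 2, 4, 6, 10, 16 → 26.
Third component: differences are 6, 8, 10, … (increasing by 2 each time), so -4, 2, 10, 20, 32 → 46.
So the next line is 43  26  46.

43  26  46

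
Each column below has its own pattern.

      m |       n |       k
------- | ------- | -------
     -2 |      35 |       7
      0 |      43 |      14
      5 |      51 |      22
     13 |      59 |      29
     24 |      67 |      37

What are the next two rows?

38  75  44; 55  83  52

Column m: -2, 0, 5, 13, 24 → 38 → 55 (differences are 2, 5, 8, … (increasing by 3 each time)).
Column n: 35, 43, 51, 59, 67 → 75 → 83 (+8 each step).
Column k goes 7, 14, 22, 29, 37 → 44 → 52 (alternating steps +7, +8, +7, +8, …).
So the next two rows are 38  75  44 and 55  83  52.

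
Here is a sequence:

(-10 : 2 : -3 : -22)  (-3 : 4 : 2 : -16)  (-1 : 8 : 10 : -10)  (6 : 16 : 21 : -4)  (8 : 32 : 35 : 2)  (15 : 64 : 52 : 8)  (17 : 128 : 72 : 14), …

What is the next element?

(24 : 256 : 95 : 20)

First entry — alternating steps +7, +2, +7, +2, …: -10, -3, -1, 6, 8, 15, 17 → 24.
For the second entry, ×2 each step: 2, 4, 8, 16, 32, 64, 128 → 256.
Third entry: -3, 2, 10, 21, 35, 52, 72 → 95 (differences are 5, 8, 11, … (increasing by 3 each time)).
Fourth entry: +6 each step, so -22, -16, -10, -4, 2, 8, 14 → 20.
So the next element is (24 : 256 : 95 : 20).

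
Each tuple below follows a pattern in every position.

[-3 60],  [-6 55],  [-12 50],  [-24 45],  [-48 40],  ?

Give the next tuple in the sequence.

[-96 35]

First value: ×2 each step; -3, -6, -12, -24, -48 → -96.
Second value goes 60, 55, 50, 45, 40 → 35 (−5 each step).
Combining the parts gives [-96 35].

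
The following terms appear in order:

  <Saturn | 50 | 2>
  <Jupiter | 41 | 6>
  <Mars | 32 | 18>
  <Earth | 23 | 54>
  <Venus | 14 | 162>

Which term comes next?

<Mercury | 5 | 486>

Planet: runs backward through the planets Mercury→Neptune, so Saturn, Jupiter, Mars, Earth, Venus → Mercury.
Second value goes 50, 41, 32, 23, 14 → 5 (−9 each step).
Third value: ×3 each step, so 2, 6, 18, 54, 162 → 486.
Putting it together: <Mercury | 5 | 486>.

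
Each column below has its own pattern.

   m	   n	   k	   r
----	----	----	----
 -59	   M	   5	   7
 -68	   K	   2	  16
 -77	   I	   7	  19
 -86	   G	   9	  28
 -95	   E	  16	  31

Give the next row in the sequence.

-104  C  25  40

Column m: −9 each step; -59, -68, -77, -86, -95 → -104.
Column n: letters move back 2 places in the alphabet, so M, K, I, G, E → C.
For the column k, each term is the sum of the two before it: 5, 2, 7, 9, 16 → 25.
Column r goes 7, 16, 19, 28, 31 → 40 (alternating steps +9, +3, +9, +3, …).
Putting it together: -104  C  25  40.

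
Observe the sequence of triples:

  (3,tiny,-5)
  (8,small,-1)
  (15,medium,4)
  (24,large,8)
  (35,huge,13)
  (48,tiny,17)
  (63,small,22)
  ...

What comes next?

First entry — differences are 5, 7, 9, … (increasing by 2 each time): 3, 8, 15, 24, 35, 48, 63 → 80.
Size: tiny, small, medium, large, huge, tiny, small → medium (repeats tiny → small → medium → large → huge).
Third entry: alternating steps +4, +5, +4, +5, …, so -5, -1, 4, 8, 13, 17, 22 → 26.
So the next triple is (80,medium,26).

(80,medium,26)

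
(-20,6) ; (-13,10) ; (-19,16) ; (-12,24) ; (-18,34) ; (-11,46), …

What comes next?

First slot: alternating steps +7, −6, +7, −6, …; -20, -13, -19, -12, -18, -11 → -17.
Second slot: 6, 10, 16, 24, 34, 46 → 60 (differences are 4, 6, 8, … (increasing by 2 each time)).
So the next element is (-17,60).

(-17,60)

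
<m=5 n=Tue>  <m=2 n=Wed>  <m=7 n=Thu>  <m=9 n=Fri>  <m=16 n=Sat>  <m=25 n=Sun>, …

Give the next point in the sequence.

M: each term is the sum of the two before it; 5, 2, 7, 9, 16, 25 → 41.
N: runs through the weekdays Mon→Sun; Tue, Wed, Thu, Fri, Sat, Sun → Mon.
Combining the parts gives <m=41 n=Mon>.

<m=41 n=Mon>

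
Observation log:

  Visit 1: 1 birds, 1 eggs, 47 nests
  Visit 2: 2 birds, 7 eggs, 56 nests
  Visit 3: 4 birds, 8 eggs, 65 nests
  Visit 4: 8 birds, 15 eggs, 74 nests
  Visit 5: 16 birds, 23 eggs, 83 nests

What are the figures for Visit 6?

For the birds, ×2 each step: 1, 2, 4, 8, 16 → 32.
Eggs: each term is the sum of the two before it; 1, 7, 8, 15, 23 → 38.
Nests — +9 each step: 47, 56, 65, 74, 83 → 92.
Putting it together: 32 birds, 38 eggs, 92 nests.

32 birds, 38 eggs, 92 nests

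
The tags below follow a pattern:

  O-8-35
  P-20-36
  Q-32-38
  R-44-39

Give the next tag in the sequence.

Letter: O, P, Q, R → S (letters move forward 1 place in the alphabet).
Second component: 8, 20, 32, 44 → 56 (+12 each step).
Third component: alternating steps +1, +2, +1, +2, …, so 35, 36, 38, 39 → 41.
Combining the parts gives S-56-41.

S-56-41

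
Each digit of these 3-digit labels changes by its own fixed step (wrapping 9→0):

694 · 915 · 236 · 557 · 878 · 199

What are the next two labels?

For the first digit, +3 each step, mod 10: 6, 9, 2, 5, 8, 1 → 4 → 7.
Second digit: 9, 1, 3, 5, 7, 9 → 1 → 3 (+2 each step, mod 10).
Third digit goes 4, 5, 6, 7, 8, 9 → 0 → 1 (+1 each step, mod 10).
So the next two labels are 410 and 731.

410 then 731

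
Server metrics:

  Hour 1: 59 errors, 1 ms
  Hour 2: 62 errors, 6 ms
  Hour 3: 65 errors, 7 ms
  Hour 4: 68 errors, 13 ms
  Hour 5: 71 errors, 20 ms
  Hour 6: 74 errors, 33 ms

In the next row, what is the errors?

77

For the errors, +3 each step: 59, 62, 65, 68, 71, 74 → 77.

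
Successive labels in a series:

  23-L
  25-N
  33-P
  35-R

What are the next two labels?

43-T then 45-V

For the first component, alternating steps +2, +8, +2, +8, …: 23, 25, 33, 35 → 43 → 45.
Letter goes L, N, P, R → T → V (letters move forward 2 places in the alphabet).
So the next two labels are 43-T and 45-V.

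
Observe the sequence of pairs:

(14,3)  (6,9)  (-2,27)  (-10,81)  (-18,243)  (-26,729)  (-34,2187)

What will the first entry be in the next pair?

-42

First entry: −8 each step; 14, 6, -2, -10, -18, -26, -34 → -42.
Second entry — ×3 each step: 3, 9, 27, 81, 243, 729, 2187 → 6561.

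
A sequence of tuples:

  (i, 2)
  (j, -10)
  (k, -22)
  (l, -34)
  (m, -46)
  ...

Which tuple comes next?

Letter: i, j, k, l, m → n (letters move forward 1 place in the alphabet).
Second component — −12 each step: 2, -10, -22, -34, -46 → -58.
Putting it together: (n, -58).

(n, -58)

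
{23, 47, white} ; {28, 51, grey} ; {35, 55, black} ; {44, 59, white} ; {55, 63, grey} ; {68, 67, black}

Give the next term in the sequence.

{83, 71, white}

For the first entry, differences are 5, 7, 9, … (increasing by 2 each time): 23, 28, 35, 44, 55, 68 → 83.
Second entry goes 47, 51, 55, 59, 63, 67 → 71 (+4 each step).
Shade goes white, grey, black, white, grey, black → white (repeats white → grey → black).
Combining the parts gives {83, 71, white}.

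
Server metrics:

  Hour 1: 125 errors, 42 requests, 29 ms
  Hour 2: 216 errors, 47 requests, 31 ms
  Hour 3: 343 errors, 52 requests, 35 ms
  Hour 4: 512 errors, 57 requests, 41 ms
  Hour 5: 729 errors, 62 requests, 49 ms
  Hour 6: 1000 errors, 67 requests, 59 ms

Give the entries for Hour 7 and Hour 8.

1331 errors, 72 requests, 71 ms; 1728 errors, 77 requests, 85 ms

Errors goes 125, 216, 343, 512, 729, 1000 → 1331 → 1728 (perfect cubes: 5³, 6³, 7³, …).
Requests goes 42, 47, 52, 57, 62, 67 → 72 → 77 (+5 each step).
For the ms, differences are 2, 4, 6, … (increasing by 2 each time): 29, 31, 35, 41, 49, 59 → 71 → 85.
Putting the parts together: 1331 errors, 72 requests, 71 ms and then 1728 errors, 77 requests, 85 ms.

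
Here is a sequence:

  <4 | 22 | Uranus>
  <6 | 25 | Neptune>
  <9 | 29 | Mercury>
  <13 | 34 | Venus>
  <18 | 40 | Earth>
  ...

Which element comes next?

<24 | 47 | Mars>

First value: differences are 2, 3, 4, … (increasing by 1 each time), so 4, 6, 9, 13, 18 → 24.
Second value: differences are 3, 4, 5, … (increasing by 1 each time); 22, 25, 29, 34, 40 → 47.
Planet goes Uranus, Neptune, Mercury, Venus, Earth → Mars (runs through the planets Mercury→Neptune).
Combining the parts gives <24 | 47 | Mars>.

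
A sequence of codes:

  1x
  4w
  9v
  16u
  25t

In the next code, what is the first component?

First component: perfect squares: 1², 2², 3², …, so 1, 4, 9, 16, 25 → 36.

36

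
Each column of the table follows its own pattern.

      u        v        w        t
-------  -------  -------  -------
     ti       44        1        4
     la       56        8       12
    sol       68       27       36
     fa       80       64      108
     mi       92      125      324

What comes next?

re  104  216  972

Column u — runs backward through the solfège scale do→ti: ti, la, sol, fa, mi → re.
Column v: +12 each step, so 44, 56, 68, 80, 92 → 104.
For the column w, perfect cubes: 1³, 2³, 3³, …: 1, 8, 27, 64, 125 → 216.
For the column t, ×3 each step: 4, 12, 36, 108, 324 → 972.
Combining the parts gives re  104  216  972.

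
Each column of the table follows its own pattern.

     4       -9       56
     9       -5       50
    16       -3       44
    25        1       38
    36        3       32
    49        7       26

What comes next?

First component — perfect squares: 2², 3², 4², …: 4, 9, 16, 25, 36, 49 → 64.
For the second component, alternating steps +4, +2, +4, +2, …: -9, -5, -3, 1, 3, 7 → 9.
Third component — −6 each step: 56, 50, 44, 38, 32, 26 → 20.
Combining the parts gives 64  9  20.

64  9  20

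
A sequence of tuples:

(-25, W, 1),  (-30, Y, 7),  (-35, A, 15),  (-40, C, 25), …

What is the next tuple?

First component goes -25, -30, -35, -40 → -45 (−5 each step).
For the letter, letters move forward 2 places in the alphabet, wrapping Z→A: W, Y, A, C → E.
Third component: differences are 6, 8, 10, … (increasing by 2 each time), so 1, 7, 15, 25 → 37.
So the next tuple is (-45, E, 37).

(-45, E, 37)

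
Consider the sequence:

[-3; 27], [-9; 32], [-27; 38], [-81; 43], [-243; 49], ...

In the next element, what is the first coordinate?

First coordinate — ×3 each step: -3, -9, -27, -81, -243 → -729.
Second coordinate: 27, 32, 38, 43, 49 → 54 (alternating steps +5, +6, +5, +6, …).

-729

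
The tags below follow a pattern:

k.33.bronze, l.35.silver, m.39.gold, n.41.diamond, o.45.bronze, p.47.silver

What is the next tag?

q.51.gold

Letter goes k, l, m, n, o, p → q (letters move forward 1 place in the alphabet).
For the second component, alternating steps +2, +4, +2, +4, …: 33, 35, 39, 41, 45, 47 → 51.
Rank — repeats bronze → silver → gold → diamond: bronze, silver, gold, diamond, bronze, silver → gold.
Putting it together: q.51.gold.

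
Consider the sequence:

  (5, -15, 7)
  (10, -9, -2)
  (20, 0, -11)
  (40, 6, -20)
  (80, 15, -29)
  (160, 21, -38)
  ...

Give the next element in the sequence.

First slot: 5, 10, 20, 40, 80, 160 → 320 (×2 each step).
Second slot: alternating steps +6, +9, +6, +9, …; -15, -9, 0, 6, 15, 21 → 30.
For the third slot, −9 each step: 7, -2, -11, -20, -29, -38 → -47.
Putting it together: (320, 30, -47).

(320, 30, -47)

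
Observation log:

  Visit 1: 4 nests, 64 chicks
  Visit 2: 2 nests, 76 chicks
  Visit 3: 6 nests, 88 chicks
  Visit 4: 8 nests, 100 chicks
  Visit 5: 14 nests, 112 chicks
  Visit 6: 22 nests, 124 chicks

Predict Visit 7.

Nests: each term is the sum of the two before it; 4, 2, 6, 8, 14, 22 → 36.
Chicks — +12 each step: 64, 76, 88, 100, 112, 124 → 136.
So the next line is 36 nests, 136 chicks.

36 nests, 136 chicks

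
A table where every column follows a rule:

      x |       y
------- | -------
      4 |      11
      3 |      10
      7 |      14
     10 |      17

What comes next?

Column x: each term is the sum of the two before it, so 4, 3, 7, 10 → 17.
Column y: always 7 more than the column x, so 11, 10, 14, 17 → 24.
Combining the parts gives 17  24.

17  24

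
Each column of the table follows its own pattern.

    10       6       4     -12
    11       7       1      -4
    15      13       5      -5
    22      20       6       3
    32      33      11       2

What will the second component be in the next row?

First component: differences are 1, 4, 7, … (increasing by 3 each time), so 10, 11, 15, 22, 32 → 45.
Second component: 6, 7, 13, 20, 33 → 53 (each term is the sum of the two before it).
For the third component, each term is the sum of the two before it: 4, 1, 5, 6, 11 → 17.
Fourth component: -12, -4, -5, 3, 2 → 10 (alternating steps +8, −1, +8, −1, …).

53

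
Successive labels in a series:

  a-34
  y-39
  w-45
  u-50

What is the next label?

s-56

Letter — letters move back 2 places in the alphabet, wrapping A→Z: a, y, w, u → s.
Second component: 34, 39, 45, 50 → 56 (alternating steps +5, +6, +5, +6, …).
Putting it together: s-56.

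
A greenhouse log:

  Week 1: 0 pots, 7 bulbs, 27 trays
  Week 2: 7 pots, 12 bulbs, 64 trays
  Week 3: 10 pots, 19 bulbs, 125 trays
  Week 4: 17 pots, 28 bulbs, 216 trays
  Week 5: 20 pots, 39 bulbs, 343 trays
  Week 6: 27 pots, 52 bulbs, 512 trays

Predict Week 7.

30 pots, 67 bulbs, 729 trays

Pots: alternating steps +7, +3, +7, +3, …; 0, 7, 10, 17, 20, 27 → 30.
Bulbs: differences are 5, 7, 9, … (increasing by 2 each time); 7, 12, 19, 28, 39, 52 → 67.
Trays goes 27, 64, 125, 216, 343, 512 → 729 (perfect cubes: 3³, 4³, 5³, …).
So the next line is 30 pots, 67 bulbs, 729 trays.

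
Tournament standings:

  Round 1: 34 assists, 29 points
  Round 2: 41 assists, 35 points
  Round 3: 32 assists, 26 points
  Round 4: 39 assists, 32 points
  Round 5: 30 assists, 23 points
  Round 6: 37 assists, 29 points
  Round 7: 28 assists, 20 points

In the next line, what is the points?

26

Assists: 34, 41, 32, 39, 30, 37, 28 → 35 (alternating steps +7, −9, +7, −9, …).
Points: 29, 35, 26, 32, 23, 29, 20 → 26 (alternating steps +6, −9, +6, −9, …).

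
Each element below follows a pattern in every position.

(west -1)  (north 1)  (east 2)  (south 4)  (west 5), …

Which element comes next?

(north 7)

Direction goes west, north, east, south, west → north (repeats west → north → east → south).
For the second slot, alternating steps +2, +1, +2, +1, …: -1, 1, 2, 4, 5 → 7.
So the next element is (north 7).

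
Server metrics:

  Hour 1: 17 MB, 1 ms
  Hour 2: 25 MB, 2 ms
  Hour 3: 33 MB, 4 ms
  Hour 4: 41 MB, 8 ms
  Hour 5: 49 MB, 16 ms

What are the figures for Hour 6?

MB goes 17, 25, 33, 41, 49 → 57 (+8 each step).
Ms: ×2 each step; 1, 2, 4, 8, 16 → 32.
Combining the parts gives 57 MB, 32 ms.

57 MB, 32 ms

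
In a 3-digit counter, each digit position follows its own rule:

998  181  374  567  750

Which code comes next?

First digit — +2 each step, mod 10: 9, 1, 3, 5, 7 → 9.
Second digit — −1 each step, mod 10: 9, 8, 7, 6, 5 → 4.
Third digit: 8, 1, 4, 7, 0 → 3 (+3 each step, mod 10).
Combining the parts gives 943.

943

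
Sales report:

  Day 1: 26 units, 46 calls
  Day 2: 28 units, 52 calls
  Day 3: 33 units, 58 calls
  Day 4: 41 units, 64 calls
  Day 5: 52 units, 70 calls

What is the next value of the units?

Units: differences are 2, 5, 8, … (increasing by 3 each time); 26, 28, 33, 41, 52 → 66.

66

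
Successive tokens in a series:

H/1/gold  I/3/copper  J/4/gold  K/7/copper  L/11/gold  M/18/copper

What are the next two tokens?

Letter goes H, I, J, K, L, M → N → O (letters move forward 1 place in the alphabet).
Second component goes 1, 3, 4, 7, 11, 18 → 29 → 47 (each term is the sum of the two before it).
Metal goes gold, copper, gold, copper, gold, copper → gold → copper (alternates gold ↔ copper).
Putting the parts together: N/29/gold and then O/47/copper.

N/29/gold then O/47/copper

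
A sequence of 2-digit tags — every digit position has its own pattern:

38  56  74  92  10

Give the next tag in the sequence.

First digit goes 3, 5, 7, 9, 1 → 3 (+2 each step, mod 10).
Second digit goes 8, 6, 4, 2, 0 → 8 (−2 each step, mod 10).
Combining the parts gives 38.

38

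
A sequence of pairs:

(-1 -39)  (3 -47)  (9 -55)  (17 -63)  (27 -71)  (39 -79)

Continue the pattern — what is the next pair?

(53 -87)

First part: -1, 3, 9, 17, 27, 39 → 53 (differences are 4, 6, 8, … (increasing by 2 each time)).
Second part: -39, -47, -55, -63, -71, -79 → -87 (−8 each step).
Putting it together: (53 -87).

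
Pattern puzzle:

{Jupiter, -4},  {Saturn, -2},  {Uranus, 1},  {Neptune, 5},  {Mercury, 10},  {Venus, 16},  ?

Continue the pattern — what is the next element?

Planet goes Jupiter, Saturn, Uranus, Neptune, Mercury, Venus → Earth (runs through the planets Mercury→Neptune).
Second value goes -4, -2, 1, 5, 10, 16 → 23 (differences are 2, 3, 4, … (increasing by 1 each time)).
So the next element is {Earth, 23}.

{Earth, 23}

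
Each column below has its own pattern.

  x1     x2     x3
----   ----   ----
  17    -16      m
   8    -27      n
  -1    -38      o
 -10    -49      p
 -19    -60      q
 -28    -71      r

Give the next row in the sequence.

Column x1 goes 17, 8, -1, -10, -19, -28 → -37 (−9 each step).
Column x2 goes -16, -27, -38, -49, -60, -71 → -82 (−11 each step).
Column x3: letters move forward 1 place in the alphabet; m, n, o, p, q, r → s.
So the next row is -37  -82  s.

-37  -82  s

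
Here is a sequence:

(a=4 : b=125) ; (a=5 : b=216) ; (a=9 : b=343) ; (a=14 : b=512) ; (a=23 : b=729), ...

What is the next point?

A: 4, 5, 9, 14, 23 → 37 (each term is the sum of the two before it).
B: perfect cubes: 5³, 6³, 7³, …; 125, 216, 343, 512, 729 → 1000.
Putting it together: (a=37 : b=1000).

(a=37 : b=1000)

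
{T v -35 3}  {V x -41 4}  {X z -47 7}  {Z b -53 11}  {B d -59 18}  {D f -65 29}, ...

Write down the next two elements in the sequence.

First letter: letters move forward 2 places in the alphabet, wrapping Z→A, so T, V, X, Z, B, D → F → H.
Second letter goes v, x, z, b, d, f → h → j (letters move forward 2 places in the alphabet, wrapping Z→A).
Third coordinate goes -35, -41, -47, -53, -59, -65 → -71 → -77 (−6 each step).
Fourth coordinate: 3, 4, 7, 11, 18, 29 → 47 → 76 (each term is the sum of the two before it).
Putting the parts together: {F h -71 47} and then {H j -77 76}.

{F h -71 47}, {H j -77 76}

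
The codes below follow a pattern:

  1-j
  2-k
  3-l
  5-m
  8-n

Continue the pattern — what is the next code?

13-o

First component goes 1, 2, 3, 5, 8 → 13 (each term is the sum of the two before it).
Letter — letters move forward 1 place in the alphabet: j, k, l, m, n → o.
Combining the parts gives 13-o.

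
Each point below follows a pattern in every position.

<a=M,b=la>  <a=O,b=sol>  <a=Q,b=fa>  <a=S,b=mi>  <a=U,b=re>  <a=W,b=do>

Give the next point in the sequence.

<a=Y,b=ti>

A: letters move forward 2 places in the alphabet; M, O, Q, S, U, W → Y.
B goes la, sol, fa, mi, re, do → ti (runs backward through the solfège scale do→ti).
So the next point is <a=Y,b=ti>.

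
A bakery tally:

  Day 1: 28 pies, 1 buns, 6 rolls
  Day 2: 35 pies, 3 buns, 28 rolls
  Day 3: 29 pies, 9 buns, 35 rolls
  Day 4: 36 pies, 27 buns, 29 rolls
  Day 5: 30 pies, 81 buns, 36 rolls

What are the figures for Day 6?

37 pies, 243 buns, 30 rolls

Pies: alternating steps +7, −6, +7, −6, …, so 28, 35, 29, 36, 30 → 37.
Buns: ×3 each step; 1, 3, 9, 27, 81 → 243.
Rolls goes 6, 28, 35, 29, 36 → 30 (always the previous value of the pies).
Putting it together: 37 pies, 243 buns, 30 rolls.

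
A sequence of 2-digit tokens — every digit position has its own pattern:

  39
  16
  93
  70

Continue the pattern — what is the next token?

57

First digit: −2 each step, mod 10, so 3, 1, 9, 7 → 5.
Second digit: −3 each step, mod 10, so 9, 6, 3, 0 → 7.
Putting it together: 57.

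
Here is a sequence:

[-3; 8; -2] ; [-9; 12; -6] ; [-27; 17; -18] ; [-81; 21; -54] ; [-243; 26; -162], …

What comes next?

[-729; 30; -486]

First slot: -3, -9, -27, -81, -243 → -729 (×3 each step).
Second slot — alternating steps +4, +5, +4, +5, …: 8, 12, 17, 21, 26 → 30.
For the third slot, ×3 each step: -2, -6, -18, -54, -162 → -486.
So the next term is [-729; 30; -486].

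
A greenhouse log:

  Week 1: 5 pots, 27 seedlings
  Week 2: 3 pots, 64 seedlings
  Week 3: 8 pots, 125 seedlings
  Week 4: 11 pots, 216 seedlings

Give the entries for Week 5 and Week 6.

Pots: 5, 3, 8, 11 → 19 → 30 (each term is the sum of the two before it).
Seedlings — perfect cubes: 3³, 4³, 5³, …: 27, 64, 125, 216 → 343 → 512.
Putting the parts together: 19 pots, 343 seedlings and then 30 pots, 512 seedlings.

19 pots, 343 seedlings; 30 pots, 512 seedlings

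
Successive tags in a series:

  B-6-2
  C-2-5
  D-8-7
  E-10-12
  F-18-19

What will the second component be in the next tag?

28

For the second component, each term is the sum of the two before it: 6, 2, 8, 10, 18 → 28.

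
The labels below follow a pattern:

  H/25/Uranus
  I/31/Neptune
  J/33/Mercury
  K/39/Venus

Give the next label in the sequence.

L/41/Earth

Letter: letters move forward 1 place in the alphabet; H, I, J, K → L.
Second component — alternating steps +6, +2, +6, +2, …: 25, 31, 33, 39 → 41.
For the planet, runs through the planets Mercury→Neptune: Uranus, Neptune, Mercury, Venus → Earth.
Combining the parts gives L/41/Earth.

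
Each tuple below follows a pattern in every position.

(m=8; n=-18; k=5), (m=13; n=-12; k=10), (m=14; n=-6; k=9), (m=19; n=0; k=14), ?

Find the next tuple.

(m=20; n=6; k=13)

M: alternating steps +5, +1, +5, +1, …; 8, 13, 14, 19 → 20.
N — +6 each step: -18, -12, -6, 0 → 6.
K: alternating steps +5, −1, +5, −1, …, so 5, 10, 9, 14 → 13.
Combining the parts gives (m=20; n=6; k=13).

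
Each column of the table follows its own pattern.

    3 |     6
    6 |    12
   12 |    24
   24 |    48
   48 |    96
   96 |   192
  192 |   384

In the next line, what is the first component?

384

First component: 3, 6, 12, 24, 48, 96, 192 → 384 (×2 each step).
For the second component, always 2 × the first component: 6, 12, 24, 48, 96, 192, 384 → 768.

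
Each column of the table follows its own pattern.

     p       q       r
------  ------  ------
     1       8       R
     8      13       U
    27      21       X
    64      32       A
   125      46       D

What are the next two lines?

For the column p, perfect cubes: 1³, 2³, 3³, …: 1, 8, 27, 64, 125 → 216 → 343.
Column q: differences are 5, 8, 11, … (increasing by 3 each time); 8, 13, 21, 32, 46 → 63 → 83.
Column r goes R, U, X, A, D → G → J (letters move forward 3 places in the alphabet, wrapping Z→A).
Putting the parts together: 216  63  G and then 343  83  J.

216  63  G; 343  83  J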